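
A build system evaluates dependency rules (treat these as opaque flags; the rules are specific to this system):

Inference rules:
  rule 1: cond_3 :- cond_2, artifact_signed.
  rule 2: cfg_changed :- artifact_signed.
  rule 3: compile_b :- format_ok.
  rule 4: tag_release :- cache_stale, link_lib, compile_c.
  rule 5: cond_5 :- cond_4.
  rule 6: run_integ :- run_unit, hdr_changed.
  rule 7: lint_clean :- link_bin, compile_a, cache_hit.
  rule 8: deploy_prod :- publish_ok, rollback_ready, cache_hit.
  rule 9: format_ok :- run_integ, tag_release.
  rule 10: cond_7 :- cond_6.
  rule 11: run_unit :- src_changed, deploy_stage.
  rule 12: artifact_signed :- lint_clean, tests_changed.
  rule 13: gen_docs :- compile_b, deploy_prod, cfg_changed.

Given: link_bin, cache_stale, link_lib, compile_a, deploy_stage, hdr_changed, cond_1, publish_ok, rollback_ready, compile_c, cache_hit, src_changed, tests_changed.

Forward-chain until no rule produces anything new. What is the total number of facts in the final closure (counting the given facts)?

23

[1] rule 4 [tag_release :- cache_stale, link_lib, compile_c.]; rule 7 [lint_clean :- link_bin, compile_a, cache_hit.]; rule 8 [deploy_prod :- publish_ok, rollback_ready, cache_hit.]; rule 11 [run_unit :- src_changed, deploy_stage.]. ⇒ new: tag_release, lint_clean, deploy_prod, run_unit.
[2] rule 6 [run_integ :- run_unit, hdr_changed.]; rule 12 [artifact_signed :- lint_clean, tests_changed.]. ⇒ new: run_integ, artifact_signed.
[3] rule 2 [cfg_changed :- artifact_signed.]; rule 9 [format_ok :- run_integ, tag_release.]. ⇒ new: cfg_changed, format_ok.
[4] rule 3 [compile_b :- format_ok.]. ⇒ new: compile_b.
[5] rule 13 [gen_docs :- compile_b, deploy_prod, cfg_changed.]. ⇒ new: gen_docs.
Closure: {artifact_signed, cache_hit, cache_stale, cfg_changed, compile_a, compile_b, compile_c, cond_1, deploy_prod, deploy_stage, format_ok, gen_docs, hdr_changed, link_bin, link_lib, lint_clean, publish_ok, rollback_ready, run_integ, run_unit, src_changed, tag_release, tests_changed} — 23 facts.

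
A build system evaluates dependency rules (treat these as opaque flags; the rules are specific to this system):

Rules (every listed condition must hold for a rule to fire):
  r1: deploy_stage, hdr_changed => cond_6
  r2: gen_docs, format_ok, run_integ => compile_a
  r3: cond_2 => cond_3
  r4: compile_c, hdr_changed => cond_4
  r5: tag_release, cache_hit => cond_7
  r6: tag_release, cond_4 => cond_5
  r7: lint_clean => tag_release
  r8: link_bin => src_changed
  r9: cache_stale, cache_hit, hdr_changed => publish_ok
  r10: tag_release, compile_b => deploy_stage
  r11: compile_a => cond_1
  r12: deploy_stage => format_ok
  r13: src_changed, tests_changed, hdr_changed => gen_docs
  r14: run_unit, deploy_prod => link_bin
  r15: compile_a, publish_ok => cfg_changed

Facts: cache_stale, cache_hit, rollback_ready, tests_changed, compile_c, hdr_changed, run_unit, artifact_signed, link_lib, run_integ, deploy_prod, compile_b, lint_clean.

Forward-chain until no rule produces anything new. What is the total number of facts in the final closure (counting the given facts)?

Round 1: r4 [compile_c, hdr_changed => cond_4]; r7 [lint_clean => tag_release]; r9 [cache_stale, cache_hit, hdr_changed => publish_ok]; r14 [run_unit, deploy_prod => link_bin]. Adds cond_4, tag_release, publish_ok, link_bin.
Round 2: r5 [tag_release, cache_hit => cond_7]; r6 [tag_release, cond_4 => cond_5]; r8 [link_bin => src_changed]; r10 [tag_release, compile_b => deploy_stage]. Adds cond_7, cond_5, src_changed, deploy_stage.
Round 3: r1 [deploy_stage, hdr_changed => cond_6]; r12 [deploy_stage => format_ok]; r13 [src_changed, tests_changed, hdr_changed => gen_docs]. Adds cond_6, format_ok, gen_docs.
Round 4: r2 [gen_docs, format_ok, run_integ => compile_a]. Adds compile_a.
Round 5: r11 [compile_a => cond_1]; r15 [compile_a, publish_ok => cfg_changed]. Adds cond_1, cfg_changed.
Closure: {artifact_signed, cache_hit, cache_stale, cfg_changed, compile_a, compile_b, compile_c, cond_1, cond_4, cond_5, cond_6, cond_7, deploy_prod, deploy_stage, format_ok, gen_docs, hdr_changed, link_bin, link_lib, lint_clean, publish_ok, rollback_ready, run_integ, run_unit, src_changed, tag_release, tests_changed} — 27 facts.

27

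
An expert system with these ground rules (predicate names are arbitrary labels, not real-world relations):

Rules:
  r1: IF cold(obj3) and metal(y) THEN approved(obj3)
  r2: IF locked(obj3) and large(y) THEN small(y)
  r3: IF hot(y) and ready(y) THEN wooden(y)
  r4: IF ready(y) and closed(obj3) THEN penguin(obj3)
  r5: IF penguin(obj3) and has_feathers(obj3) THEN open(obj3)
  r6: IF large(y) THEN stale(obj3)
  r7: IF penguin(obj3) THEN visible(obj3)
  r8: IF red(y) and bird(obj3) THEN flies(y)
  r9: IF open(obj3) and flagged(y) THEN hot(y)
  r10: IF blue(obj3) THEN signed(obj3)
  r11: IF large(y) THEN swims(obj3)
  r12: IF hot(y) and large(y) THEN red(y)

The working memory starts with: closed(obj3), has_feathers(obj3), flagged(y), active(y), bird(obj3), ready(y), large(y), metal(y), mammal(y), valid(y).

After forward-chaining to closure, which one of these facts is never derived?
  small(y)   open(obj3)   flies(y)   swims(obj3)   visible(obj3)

Round 1: r4 [IF ready(y) and closed(obj3) THEN penguin(obj3)]; r6 [IF large(y) THEN stale(obj3)]; r11 [IF large(y) THEN swims(obj3)]. New: penguin(obj3), stale(obj3), swims(obj3).
Round 2: r5 [IF penguin(obj3) and has_feathers(obj3) THEN open(obj3)]; r7 [IF penguin(obj3) THEN visible(obj3)]. New: open(obj3), visible(obj3).
Round 3: r9 [IF open(obj3) and flagged(y) THEN hot(y)]. New: hot(y).
Round 4: r3 [IF hot(y) and ready(y) THEN wooden(y)]; r12 [IF hot(y) and large(y) THEN red(y)]. New: wooden(y), red(y).
Round 5: r8 [IF red(y) and bird(obj3) THEN flies(y)]. New: flies(y).
Derived: flies(y) (round 5), visible(obj3) (round 2), swims(obj3) (round 1), open(obj3) (round 2). small(y) never appears in any round.

small(y)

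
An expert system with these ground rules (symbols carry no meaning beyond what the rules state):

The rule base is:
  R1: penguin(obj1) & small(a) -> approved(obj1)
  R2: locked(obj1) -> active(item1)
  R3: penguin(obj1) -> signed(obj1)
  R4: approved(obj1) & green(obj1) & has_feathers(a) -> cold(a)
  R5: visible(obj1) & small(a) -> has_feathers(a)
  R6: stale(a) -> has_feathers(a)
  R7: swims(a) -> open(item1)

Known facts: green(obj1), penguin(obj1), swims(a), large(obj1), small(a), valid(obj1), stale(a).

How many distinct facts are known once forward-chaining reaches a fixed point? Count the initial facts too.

Round 1 fires R1, R3, R6, R7, giving approved(obj1), signed(obj1), has_feathers(a), open(item1).
Round 2 fires R4, giving cold(a).
Closure: {approved(obj1), cold(a), green(obj1), has_feathers(a), large(obj1), open(item1), penguin(obj1), signed(obj1), small(a), stale(a), swims(a), valid(obj1)} — 12 facts.

12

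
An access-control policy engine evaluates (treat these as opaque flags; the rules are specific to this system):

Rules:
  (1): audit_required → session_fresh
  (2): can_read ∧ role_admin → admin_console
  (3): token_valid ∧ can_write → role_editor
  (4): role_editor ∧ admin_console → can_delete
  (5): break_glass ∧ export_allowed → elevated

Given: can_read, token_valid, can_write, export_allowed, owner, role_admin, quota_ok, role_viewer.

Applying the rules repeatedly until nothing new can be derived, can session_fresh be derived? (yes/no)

Round 1 fires (2), (3), giving admin_console, role_editor.
Round 2 fires (4), giving can_delete.
Fixed point reached. session_fresh is concluded only by (1); (1) needs audit_required (never derived).

no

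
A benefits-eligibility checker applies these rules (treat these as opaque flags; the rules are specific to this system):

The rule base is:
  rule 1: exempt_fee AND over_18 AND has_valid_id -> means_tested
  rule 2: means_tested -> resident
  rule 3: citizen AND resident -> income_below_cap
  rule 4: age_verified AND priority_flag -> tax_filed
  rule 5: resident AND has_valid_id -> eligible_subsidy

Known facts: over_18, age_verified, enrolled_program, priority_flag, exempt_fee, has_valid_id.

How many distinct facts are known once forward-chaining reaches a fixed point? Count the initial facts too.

Round 1: rule 1 [exempt_fee AND over_18 AND has_valid_id -> means_tested]; rule 4 [age_verified AND priority_flag -> tax_filed]. New: means_tested, tax_filed.
Round 2: rule 2 [means_tested -> resident]. New: resident.
Round 3: rule 5 [resident AND has_valid_id -> eligible_subsidy]. New: eligible_subsidy.
Closure: {age_verified, eligible_subsidy, enrolled_program, exempt_fee, has_valid_id, means_tested, over_18, priority_flag, resident, tax_filed} — 10 facts.

10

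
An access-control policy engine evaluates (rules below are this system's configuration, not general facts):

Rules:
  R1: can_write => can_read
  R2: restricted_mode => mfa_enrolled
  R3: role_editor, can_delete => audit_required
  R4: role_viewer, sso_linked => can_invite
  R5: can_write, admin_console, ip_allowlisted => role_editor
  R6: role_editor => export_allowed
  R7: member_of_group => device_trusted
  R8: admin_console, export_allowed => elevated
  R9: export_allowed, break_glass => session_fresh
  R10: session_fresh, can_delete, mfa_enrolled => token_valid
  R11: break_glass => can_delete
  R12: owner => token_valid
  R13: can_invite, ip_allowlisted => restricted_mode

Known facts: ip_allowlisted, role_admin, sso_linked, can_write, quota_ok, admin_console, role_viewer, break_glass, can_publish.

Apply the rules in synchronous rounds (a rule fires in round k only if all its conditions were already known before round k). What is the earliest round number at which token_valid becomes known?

Round 1 — R1, R4, R5, R11, derive can_read, can_invite, role_editor, can_delete.
Round 2 — R3, R6, R13, derive audit_required, export_allowed, restricted_mode.
Round 3 — R2, R8, R9, derive mfa_enrolled, elevated, session_fresh.
Round 4 — R10, derive token_valid.
token_valid first appears in round 4.

4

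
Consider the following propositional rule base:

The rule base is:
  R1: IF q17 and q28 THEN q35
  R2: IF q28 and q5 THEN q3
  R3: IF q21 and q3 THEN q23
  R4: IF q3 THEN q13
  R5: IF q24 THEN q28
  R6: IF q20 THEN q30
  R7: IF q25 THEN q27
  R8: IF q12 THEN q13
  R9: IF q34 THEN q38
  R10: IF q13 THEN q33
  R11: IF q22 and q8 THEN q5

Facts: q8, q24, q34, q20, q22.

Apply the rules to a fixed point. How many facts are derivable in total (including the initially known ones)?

Round 1: R5 [IF q24 THEN q28]; R6 [IF q20 THEN q30]; R9 [IF q34 THEN q38]; R11 [IF q22 and q8 THEN q5]. Adds q28, q30, q38, q5.
Round 2: R2 [IF q28 and q5 THEN q3]. Adds q3.
Round 3: R4 [IF q3 THEN q13]. Adds q13.
Round 4: R10 [IF q13 THEN q33]. Adds q33.
Closure: {q13, q20, q22, q24, q28, q3, q30, q33, q34, q38, q5, q8} — 12 facts.

12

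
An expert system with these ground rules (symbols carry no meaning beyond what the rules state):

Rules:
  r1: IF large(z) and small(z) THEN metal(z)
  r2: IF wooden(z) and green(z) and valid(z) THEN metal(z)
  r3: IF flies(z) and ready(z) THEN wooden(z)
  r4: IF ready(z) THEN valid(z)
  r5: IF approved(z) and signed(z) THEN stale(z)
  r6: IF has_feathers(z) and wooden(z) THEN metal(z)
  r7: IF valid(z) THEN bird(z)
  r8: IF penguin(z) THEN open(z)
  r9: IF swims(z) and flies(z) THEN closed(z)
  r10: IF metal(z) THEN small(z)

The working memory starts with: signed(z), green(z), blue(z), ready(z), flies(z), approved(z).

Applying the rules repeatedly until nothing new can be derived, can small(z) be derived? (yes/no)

yes

Round 1 fires r3, r4, r5, giving wooden(z), valid(z), stale(z).
Round 2 fires r2, r7, giving metal(z), bird(z).
Round 3 fires r10, giving small(z).
small(z) appears in round 3, so it is derivable.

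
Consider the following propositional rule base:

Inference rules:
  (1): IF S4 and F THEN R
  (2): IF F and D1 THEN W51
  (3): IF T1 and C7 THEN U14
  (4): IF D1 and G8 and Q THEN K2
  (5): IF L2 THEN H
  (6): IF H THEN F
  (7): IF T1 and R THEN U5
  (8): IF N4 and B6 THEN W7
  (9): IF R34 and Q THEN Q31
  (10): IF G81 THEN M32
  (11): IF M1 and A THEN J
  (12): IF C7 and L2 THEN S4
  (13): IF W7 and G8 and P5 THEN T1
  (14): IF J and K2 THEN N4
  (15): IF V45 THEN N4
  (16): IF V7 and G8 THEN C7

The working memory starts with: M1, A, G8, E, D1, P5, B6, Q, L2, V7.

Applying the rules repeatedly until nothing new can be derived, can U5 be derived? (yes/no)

Round 1: (4) [IF D1 and G8 and Q THEN K2]; (5) [IF L2 THEN H]; (11) [IF M1 and A THEN J]; (16) [IF V7 and G8 THEN C7]. New: K2, H, J, C7.
Round 2: (6) [IF H THEN F]; (12) [IF C7 and L2 THEN S4]; (14) [IF J and K2 THEN N4]. New: F, S4, N4.
Round 3: (1) [IF S4 and F THEN R]; (2) [IF F and D1 THEN W51]; (8) [IF N4 and B6 THEN W7]. New: R, W51, W7.
Round 4: (13) [IF W7 and G8 and P5 THEN T1]. New: T1.
Round 5: (3) [IF T1 and C7 THEN U14]; (7) [IF T1 and R THEN U5]. New: U14, U5.
U5 appears in round 5, so it is derivable.

yes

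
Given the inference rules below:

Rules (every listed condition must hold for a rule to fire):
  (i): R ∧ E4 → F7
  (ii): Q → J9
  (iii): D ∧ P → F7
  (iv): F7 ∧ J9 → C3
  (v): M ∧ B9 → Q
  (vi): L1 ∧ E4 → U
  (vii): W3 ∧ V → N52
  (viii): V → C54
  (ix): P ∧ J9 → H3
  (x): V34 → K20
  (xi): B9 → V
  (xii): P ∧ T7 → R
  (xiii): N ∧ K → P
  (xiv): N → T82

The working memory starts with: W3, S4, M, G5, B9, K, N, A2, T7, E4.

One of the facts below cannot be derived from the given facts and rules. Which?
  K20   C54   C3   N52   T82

Round 1: (v) [M ∧ B9 → Q]; (xi) [B9 → V]; (xiii) [N ∧ K → P]; (xiv) [N → T82]. Adds Q, V, P, T82.
Round 2: (ii) [Q → J9]; (vii) [W3 ∧ V → N52]; (viii) [V → C54]; (xii) [P ∧ T7 → R]. Adds J9, N52, C54, R.
Round 3: (i) [R ∧ E4 → F7]; (ix) [P ∧ J9 → H3]. Adds F7, H3.
Round 4: (iv) [F7 ∧ J9 → C3]. Adds C3.
Derived: T82 (round 1), C3 (round 4), C54 (round 2), N52 (round 2). K20 never appears in any round.

K20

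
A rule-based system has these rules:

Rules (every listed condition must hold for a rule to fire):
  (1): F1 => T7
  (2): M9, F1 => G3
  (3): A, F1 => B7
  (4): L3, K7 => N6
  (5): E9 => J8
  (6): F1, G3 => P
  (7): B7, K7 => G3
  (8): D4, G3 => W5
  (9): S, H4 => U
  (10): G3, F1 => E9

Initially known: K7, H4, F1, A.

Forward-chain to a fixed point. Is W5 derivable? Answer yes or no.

[1] (1) [F1 => T7]; (3) [A, F1 => B7]. ⇒ new: T7, B7.
[2] (7) [B7, K7 => G3]. ⇒ new: G3.
[3] (6) [F1, G3 => P]; (10) [G3, F1 => E9]. ⇒ new: P, E9.
[4] (5) [E9 => J8]. ⇒ new: J8.
Fixed point reached. W5 is concluded only by (8); (8) needs D4 (never derived).

no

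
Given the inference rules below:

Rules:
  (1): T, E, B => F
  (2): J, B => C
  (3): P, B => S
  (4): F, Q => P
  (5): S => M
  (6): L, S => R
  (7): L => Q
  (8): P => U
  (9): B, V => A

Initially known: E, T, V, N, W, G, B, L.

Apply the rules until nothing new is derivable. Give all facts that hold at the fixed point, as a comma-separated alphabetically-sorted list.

A, B, E, F, G, L, M, N, P, Q, R, S, T, U, V, W

Round 1: (1) [T, E, B => F]; (7) [L => Q]; (9) [B, V => A]. New: F, Q, A.
Round 2: (4) [F, Q => P]. New: P.
Round 3: (3) [P, B => S]; (8) [P => U]. New: S, U.
Round 4: (5) [S => M]; (6) [L, S => R]. New: M, R.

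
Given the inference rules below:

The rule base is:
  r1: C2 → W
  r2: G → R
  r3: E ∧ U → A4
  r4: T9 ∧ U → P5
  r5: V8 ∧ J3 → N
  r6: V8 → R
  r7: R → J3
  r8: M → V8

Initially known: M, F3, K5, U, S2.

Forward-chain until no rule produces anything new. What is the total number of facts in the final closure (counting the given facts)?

9

Round 1 fires r8, giving V8.
Round 2 fires r6, giving R.
Round 3 fires r7, giving J3.
Round 4 fires r5, giving N.
Closure: {F3, J3, K5, M, N, R, S2, U, V8} — 9 facts.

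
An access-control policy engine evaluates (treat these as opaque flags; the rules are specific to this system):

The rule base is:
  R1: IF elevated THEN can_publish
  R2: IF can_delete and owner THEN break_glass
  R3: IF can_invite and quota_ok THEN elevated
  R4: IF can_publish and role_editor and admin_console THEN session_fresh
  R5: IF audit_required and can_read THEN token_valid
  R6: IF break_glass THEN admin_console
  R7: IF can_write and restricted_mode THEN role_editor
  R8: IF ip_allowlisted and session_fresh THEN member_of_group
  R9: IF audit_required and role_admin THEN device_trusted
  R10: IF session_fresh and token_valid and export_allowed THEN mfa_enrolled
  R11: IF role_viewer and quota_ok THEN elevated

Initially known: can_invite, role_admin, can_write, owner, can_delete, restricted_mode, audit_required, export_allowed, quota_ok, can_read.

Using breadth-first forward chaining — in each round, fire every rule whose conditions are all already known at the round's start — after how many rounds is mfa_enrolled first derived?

4

Round 1 — R2, R3, R5, R7, R9, derive break_glass, elevated, token_valid, role_editor, device_trusted.
Round 2 — R1, R6, derive can_publish, admin_console.
Round 3 — R4, derive session_fresh.
Round 4 — R10, derive mfa_enrolled.
mfa_enrolled first appears in round 4.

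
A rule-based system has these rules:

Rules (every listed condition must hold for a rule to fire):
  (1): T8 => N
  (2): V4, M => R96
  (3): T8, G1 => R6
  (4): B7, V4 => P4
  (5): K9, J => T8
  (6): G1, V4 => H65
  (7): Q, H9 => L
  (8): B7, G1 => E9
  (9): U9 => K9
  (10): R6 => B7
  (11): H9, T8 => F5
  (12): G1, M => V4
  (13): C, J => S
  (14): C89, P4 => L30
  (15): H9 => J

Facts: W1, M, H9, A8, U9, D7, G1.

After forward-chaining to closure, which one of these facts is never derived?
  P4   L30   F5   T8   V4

L30

Round 1: (9) [U9 => K9]; (12) [G1, M => V4]; (15) [H9 => J]. Adds K9, V4, J.
Round 2: (2) [V4, M => R96]; (5) [K9, J => T8]; (6) [G1, V4 => H65]. Adds R96, T8, H65.
Round 3: (1) [T8 => N]; (3) [T8, G1 => R6]; (11) [H9, T8 => F5]. Adds N, R6, F5.
Round 4: (10) [R6 => B7]. Adds B7.
Round 5: (4) [B7, V4 => P4]; (8) [B7, G1 => E9]. Adds P4, E9.
Derived: P4 (round 5), V4 (round 1), T8 (round 2), F5 (round 3). L30 never appears in any round.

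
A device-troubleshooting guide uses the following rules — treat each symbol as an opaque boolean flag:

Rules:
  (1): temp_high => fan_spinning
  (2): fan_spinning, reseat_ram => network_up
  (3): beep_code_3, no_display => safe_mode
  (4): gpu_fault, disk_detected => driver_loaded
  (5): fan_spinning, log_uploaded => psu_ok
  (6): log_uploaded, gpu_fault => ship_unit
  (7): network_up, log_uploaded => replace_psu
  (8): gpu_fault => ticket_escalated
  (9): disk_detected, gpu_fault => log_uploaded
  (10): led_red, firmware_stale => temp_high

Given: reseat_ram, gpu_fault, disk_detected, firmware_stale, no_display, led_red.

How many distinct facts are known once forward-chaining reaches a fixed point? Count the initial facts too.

Round 1 — (4), (8), (9), (10), derive driver_loaded, ticket_escalated, log_uploaded, temp_high.
Round 2 — (1), (6), derive fan_spinning, ship_unit.
Round 3 — (2), (5), derive network_up, psu_ok.
Round 4 — (7), derive replace_psu.
Closure: {disk_detected, driver_loaded, fan_spinning, firmware_stale, gpu_fault, led_red, log_uploaded, network_up, no_display, psu_ok, replace_psu, reseat_ram, ship_unit, temp_high, ticket_escalated} — 15 facts.

15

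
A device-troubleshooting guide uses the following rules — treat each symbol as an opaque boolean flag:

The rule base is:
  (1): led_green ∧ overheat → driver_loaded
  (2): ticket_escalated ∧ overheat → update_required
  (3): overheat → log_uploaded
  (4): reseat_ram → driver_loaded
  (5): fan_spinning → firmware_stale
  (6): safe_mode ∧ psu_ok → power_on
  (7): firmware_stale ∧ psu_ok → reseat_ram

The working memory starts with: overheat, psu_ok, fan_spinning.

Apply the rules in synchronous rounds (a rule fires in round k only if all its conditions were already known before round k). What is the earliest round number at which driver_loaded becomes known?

Round 1 — (3), (5), derive log_uploaded, firmware_stale.
Round 2 — (7), derive reseat_ram.
Round 3 — (4), derive driver_loaded.
driver_loaded first appears in round 3.

3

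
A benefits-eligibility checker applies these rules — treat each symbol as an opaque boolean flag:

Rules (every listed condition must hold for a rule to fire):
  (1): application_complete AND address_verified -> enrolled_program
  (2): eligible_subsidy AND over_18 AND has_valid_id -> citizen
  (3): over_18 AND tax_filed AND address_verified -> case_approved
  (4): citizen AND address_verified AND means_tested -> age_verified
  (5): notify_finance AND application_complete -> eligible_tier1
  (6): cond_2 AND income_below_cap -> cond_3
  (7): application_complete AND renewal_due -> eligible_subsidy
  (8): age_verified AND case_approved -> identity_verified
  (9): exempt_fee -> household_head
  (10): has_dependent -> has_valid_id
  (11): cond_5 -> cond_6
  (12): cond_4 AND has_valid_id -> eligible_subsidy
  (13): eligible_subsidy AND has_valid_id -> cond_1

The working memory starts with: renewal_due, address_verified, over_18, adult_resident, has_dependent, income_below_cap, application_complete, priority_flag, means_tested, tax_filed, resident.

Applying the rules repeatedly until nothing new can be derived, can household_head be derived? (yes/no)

Round 1 — (1), (3), (7), (10), derive enrolled_program, case_approved, eligible_subsidy, has_valid_id.
Round 2 — (2), (13), derive citizen, cond_1.
Round 3 — (4), derive age_verified.
Round 4 — (8), derive identity_verified.
Fixed point reached. household_head is concluded only by (9); (9) needs exempt_fee (never derived).

no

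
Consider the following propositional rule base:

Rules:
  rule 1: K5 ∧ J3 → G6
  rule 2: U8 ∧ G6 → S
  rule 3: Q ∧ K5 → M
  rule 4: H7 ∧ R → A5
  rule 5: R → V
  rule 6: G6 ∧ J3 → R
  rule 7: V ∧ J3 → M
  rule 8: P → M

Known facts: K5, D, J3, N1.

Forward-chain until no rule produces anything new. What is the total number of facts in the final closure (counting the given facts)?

Round 1: rule 1 [K5 ∧ J3 → G6]. New: G6.
Round 2: rule 6 [G6 ∧ J3 → R]. New: R.
Round 3: rule 5 [R → V]. New: V.
Round 4: rule 7 [V ∧ J3 → M]. New: M.
Closure: {D, G6, J3, K5, M, N1, R, V} — 8 facts.

8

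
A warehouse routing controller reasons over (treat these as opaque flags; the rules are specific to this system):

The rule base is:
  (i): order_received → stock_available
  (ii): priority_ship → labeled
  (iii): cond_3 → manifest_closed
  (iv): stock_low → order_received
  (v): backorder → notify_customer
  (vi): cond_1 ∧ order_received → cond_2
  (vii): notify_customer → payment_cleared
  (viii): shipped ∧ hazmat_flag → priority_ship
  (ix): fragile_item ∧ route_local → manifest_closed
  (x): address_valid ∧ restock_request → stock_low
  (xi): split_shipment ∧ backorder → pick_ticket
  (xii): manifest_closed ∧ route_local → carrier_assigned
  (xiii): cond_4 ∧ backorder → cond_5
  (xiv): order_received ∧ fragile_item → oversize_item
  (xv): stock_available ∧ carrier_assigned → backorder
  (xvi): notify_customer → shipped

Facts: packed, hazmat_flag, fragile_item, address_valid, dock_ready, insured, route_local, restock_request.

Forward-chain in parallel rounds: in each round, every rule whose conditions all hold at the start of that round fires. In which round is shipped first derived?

Round 1: (ix) [fragile_item ∧ route_local → manifest_closed]; (x) [address_valid ∧ restock_request → stock_low]. New: manifest_closed, stock_low.
Round 2: (iv) [stock_low → order_received]; (xii) [manifest_closed ∧ route_local → carrier_assigned]. New: order_received, carrier_assigned.
Round 3: (i) [order_received → stock_available]; (xiv) [order_received ∧ fragile_item → oversize_item]. New: stock_available, oversize_item.
Round 4: (xv) [stock_available ∧ carrier_assigned → backorder]. New: backorder.
Round 5: (v) [backorder → notify_customer]. New: notify_customer.
Round 6: (vii) [notify_customer → payment_cleared]; (xvi) [notify_customer → shipped]. New: payment_cleared, shipped.
shipped first appears in round 6.

6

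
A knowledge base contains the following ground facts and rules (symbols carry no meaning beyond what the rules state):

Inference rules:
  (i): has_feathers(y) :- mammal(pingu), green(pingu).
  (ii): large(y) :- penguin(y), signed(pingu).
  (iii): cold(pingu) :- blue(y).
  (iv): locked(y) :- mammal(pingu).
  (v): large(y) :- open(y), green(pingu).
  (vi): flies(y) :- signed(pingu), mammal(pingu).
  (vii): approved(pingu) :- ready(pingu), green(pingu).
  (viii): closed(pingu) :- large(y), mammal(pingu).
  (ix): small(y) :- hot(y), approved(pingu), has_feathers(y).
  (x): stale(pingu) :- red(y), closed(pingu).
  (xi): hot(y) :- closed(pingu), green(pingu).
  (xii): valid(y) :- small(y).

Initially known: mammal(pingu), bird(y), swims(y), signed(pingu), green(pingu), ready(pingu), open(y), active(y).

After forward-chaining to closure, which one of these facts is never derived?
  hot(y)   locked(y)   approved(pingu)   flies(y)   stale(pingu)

Round 1: (i) [has_feathers(y) :- mammal(pingu), green(pingu).]; (iv) [locked(y) :- mammal(pingu).]; (v) [large(y) :- open(y), green(pingu).]; (vi) [flies(y) :- signed(pingu), mammal(pingu).]; (vii) [approved(pingu) :- ready(pingu), green(pingu).]. Adds has_feathers(y), locked(y), large(y), flies(y), approved(pingu).
Round 2: (viii) [closed(pingu) :- large(y), mammal(pingu).]. Adds closed(pingu).
Round 3: (xi) [hot(y) :- closed(pingu), green(pingu).]. Adds hot(y).
Round 4: (ix) [small(y) :- hot(y), approved(pingu), has_feathers(y).]. Adds small(y).
Round 5: (xii) [valid(y) :- small(y).]. Adds valid(y).
Derived: hot(y) (round 3), approved(pingu) (round 1), locked(y) (round 1), flies(y) (round 1). stale(pingu) never appears in any round.

stale(pingu)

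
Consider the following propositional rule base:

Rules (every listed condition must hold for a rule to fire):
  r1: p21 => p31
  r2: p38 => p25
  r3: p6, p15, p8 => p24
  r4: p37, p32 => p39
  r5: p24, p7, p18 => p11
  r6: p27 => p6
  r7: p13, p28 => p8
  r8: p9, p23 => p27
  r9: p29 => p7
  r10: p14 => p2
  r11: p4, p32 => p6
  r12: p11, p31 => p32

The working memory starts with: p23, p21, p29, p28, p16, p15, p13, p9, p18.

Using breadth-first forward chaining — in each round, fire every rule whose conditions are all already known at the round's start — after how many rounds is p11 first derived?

4

[1] r1 [p21 => p31]; r7 [p13, p28 => p8]; r8 [p9, p23 => p27]; r9 [p29 => p7]. ⇒ new: p31, p8, p27, p7.
[2] r6 [p27 => p6]. ⇒ new: p6.
[3] r3 [p6, p15, p8 => p24]. ⇒ new: p24.
[4] r5 [p24, p7, p18 => p11]. ⇒ new: p11.
p11 first appears in round 4.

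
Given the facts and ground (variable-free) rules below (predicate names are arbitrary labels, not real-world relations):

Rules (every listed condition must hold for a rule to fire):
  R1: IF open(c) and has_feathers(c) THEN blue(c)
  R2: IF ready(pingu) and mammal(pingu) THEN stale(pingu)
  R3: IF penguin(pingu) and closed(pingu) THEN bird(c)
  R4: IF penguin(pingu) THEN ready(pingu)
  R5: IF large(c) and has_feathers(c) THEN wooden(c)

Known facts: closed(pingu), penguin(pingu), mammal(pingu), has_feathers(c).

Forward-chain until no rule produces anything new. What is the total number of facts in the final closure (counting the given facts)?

7

Round 1: R3 [IF penguin(pingu) and closed(pingu) THEN bird(c)]; R4 [IF penguin(pingu) THEN ready(pingu)]. Adds bird(c), ready(pingu).
Round 2: R2 [IF ready(pingu) and mammal(pingu) THEN stale(pingu)]. Adds stale(pingu).
Closure: {bird(c), closed(pingu), has_feathers(c), mammal(pingu), penguin(pingu), ready(pingu), stale(pingu)} — 7 facts.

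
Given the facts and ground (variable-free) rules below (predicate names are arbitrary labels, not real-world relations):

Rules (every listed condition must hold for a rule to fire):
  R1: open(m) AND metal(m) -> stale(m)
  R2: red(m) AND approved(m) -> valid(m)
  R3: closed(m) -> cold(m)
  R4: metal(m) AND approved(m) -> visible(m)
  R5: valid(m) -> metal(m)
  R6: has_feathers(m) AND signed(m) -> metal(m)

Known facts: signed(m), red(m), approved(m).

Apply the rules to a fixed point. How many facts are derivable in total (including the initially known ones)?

Round 1 — R2, derive valid(m).
Round 2 — R5, derive metal(m).
Round 3 — R4, derive visible(m).
Closure: {approved(m), metal(m), red(m), signed(m), valid(m), visible(m)} — 6 facts.

6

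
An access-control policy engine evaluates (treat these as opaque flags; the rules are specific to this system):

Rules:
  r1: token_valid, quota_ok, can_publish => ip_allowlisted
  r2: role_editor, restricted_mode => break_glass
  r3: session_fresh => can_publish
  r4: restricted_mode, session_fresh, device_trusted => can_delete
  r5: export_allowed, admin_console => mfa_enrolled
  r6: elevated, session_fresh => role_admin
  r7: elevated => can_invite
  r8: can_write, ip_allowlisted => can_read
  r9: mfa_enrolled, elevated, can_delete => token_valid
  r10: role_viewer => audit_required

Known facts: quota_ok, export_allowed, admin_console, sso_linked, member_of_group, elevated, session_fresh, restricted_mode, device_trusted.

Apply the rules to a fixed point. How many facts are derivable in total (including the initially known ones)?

[1] r3 [session_fresh => can_publish]; r4 [restricted_mode, session_fresh, device_trusted => can_delete]; r5 [export_allowed, admin_console => mfa_enrolled]; r6 [elevated, session_fresh => role_admin]; r7 [elevated => can_invite]. ⇒ new: can_publish, can_delete, mfa_enrolled, role_admin, can_invite.
[2] r9 [mfa_enrolled, elevated, can_delete => token_valid]. ⇒ new: token_valid.
[3] r1 [token_valid, quota_ok, can_publish => ip_allowlisted]. ⇒ new: ip_allowlisted.
Closure: {admin_console, can_delete, can_invite, can_publish, device_trusted, elevated, export_allowed, ip_allowlisted, member_of_group, mfa_enrolled, quota_ok, restricted_mode, role_admin, session_fresh, sso_linked, token_valid} — 16 facts.

16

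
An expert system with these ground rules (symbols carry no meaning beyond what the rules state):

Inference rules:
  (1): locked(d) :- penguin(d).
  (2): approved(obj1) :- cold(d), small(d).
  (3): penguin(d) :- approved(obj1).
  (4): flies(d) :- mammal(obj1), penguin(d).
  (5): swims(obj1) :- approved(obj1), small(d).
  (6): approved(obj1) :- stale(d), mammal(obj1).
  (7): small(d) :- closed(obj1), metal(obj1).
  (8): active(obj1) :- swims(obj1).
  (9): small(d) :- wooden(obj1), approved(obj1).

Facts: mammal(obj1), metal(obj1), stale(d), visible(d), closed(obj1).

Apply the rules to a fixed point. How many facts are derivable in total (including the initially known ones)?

12

Round 1: (6) [approved(obj1) :- stale(d), mammal(obj1).]; (7) [small(d) :- closed(obj1), metal(obj1).]. Adds approved(obj1), small(d).
Round 2: (3) [penguin(d) :- approved(obj1).]; (5) [swims(obj1) :- approved(obj1), small(d).]. Adds penguin(d), swims(obj1).
Round 3: (1) [locked(d) :- penguin(d).]; (4) [flies(d) :- mammal(obj1), penguin(d).]; (8) [active(obj1) :- swims(obj1).]. Adds locked(d), flies(d), active(obj1).
Closure: {active(obj1), approved(obj1), closed(obj1), flies(d), locked(d), mammal(obj1), metal(obj1), penguin(d), small(d), stale(d), swims(obj1), visible(d)} — 12 facts.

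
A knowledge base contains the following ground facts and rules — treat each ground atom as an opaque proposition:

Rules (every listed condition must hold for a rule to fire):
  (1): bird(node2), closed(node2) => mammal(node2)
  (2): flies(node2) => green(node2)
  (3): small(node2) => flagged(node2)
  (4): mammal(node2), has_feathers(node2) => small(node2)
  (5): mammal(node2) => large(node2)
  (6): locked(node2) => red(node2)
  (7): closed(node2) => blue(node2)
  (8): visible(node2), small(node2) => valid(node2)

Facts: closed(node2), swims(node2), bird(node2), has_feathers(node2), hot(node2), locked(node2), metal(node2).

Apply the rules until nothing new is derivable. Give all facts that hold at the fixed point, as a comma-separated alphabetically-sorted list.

bird(node2), blue(node2), closed(node2), flagged(node2), has_feathers(node2), hot(node2), large(node2), locked(node2), mammal(node2), metal(node2), red(node2), small(node2), swims(node2)

Round 1 — (1), (6), (7), derive mammal(node2), red(node2), blue(node2).
Round 2 — (4), (5), derive small(node2), large(node2).
Round 3 — (3), derive flagged(node2).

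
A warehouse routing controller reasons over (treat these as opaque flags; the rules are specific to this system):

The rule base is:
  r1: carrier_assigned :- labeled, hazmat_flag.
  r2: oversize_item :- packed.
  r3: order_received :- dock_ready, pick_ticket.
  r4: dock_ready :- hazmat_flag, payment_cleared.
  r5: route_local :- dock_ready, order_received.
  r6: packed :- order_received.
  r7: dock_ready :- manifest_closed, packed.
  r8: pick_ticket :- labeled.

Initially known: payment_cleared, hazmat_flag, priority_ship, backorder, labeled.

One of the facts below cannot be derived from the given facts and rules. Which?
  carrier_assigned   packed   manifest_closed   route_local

Round 1: r1 [carrier_assigned :- labeled, hazmat_flag.]; r4 [dock_ready :- hazmat_flag, payment_cleared.]; r8 [pick_ticket :- labeled.]. New: carrier_assigned, dock_ready, pick_ticket.
Round 2: r3 [order_received :- dock_ready, pick_ticket.]. New: order_received.
Round 3: r5 [route_local :- dock_ready, order_received.]; r6 [packed :- order_received.]. New: route_local, packed.
Round 4: r2 [oversize_item :- packed.]. New: oversize_item.
Derived: packed (round 3), route_local (round 3), carrier_assigned (round 1). manifest_closed never appears in any round.

manifest_closed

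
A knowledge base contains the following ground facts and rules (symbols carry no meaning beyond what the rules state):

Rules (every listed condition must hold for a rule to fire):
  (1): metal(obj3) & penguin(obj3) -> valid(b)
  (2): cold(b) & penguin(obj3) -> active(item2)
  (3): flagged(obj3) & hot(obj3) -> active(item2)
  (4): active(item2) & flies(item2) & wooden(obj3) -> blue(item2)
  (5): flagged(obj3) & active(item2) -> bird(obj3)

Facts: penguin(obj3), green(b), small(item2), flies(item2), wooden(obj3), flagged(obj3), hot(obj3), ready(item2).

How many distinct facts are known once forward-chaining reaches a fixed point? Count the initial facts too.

11

Round 1 fires (3), giving active(item2).
Round 2 fires (4), (5), giving blue(item2), bird(obj3).
Closure: {active(item2), bird(obj3), blue(item2), flagged(obj3), flies(item2), green(b), hot(obj3), penguin(obj3), ready(item2), small(item2), wooden(obj3)} — 11 facts.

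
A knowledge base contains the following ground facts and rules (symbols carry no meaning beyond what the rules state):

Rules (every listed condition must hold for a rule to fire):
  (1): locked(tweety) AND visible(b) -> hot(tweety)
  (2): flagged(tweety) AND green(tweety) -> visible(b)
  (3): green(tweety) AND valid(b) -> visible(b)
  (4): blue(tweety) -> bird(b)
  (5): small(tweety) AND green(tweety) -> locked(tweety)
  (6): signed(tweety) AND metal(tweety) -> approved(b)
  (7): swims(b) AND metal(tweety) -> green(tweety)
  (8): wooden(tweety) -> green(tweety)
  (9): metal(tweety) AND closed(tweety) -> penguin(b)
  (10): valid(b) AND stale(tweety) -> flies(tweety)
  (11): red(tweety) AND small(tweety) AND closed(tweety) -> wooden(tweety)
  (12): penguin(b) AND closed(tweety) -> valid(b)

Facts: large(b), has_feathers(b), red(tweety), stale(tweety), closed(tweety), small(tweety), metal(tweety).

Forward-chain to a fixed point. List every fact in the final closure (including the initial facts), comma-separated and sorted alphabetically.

closed(tweety), flies(tweety), green(tweety), has_feathers(b), hot(tweety), large(b), locked(tweety), metal(tweety), penguin(b), red(tweety), small(tweety), stale(tweety), valid(b), visible(b), wooden(tweety)

Round 1: (9) [metal(tweety) AND closed(tweety) -> penguin(b)]; (11) [red(tweety) AND small(tweety) AND closed(tweety) -> wooden(tweety)]. Adds penguin(b), wooden(tweety).
Round 2: (8) [wooden(tweety) -> green(tweety)]; (12) [penguin(b) AND closed(tweety) -> valid(b)]. Adds green(tweety), valid(b).
Round 3: (3) [green(tweety) AND valid(b) -> visible(b)]; (5) [small(tweety) AND green(tweety) -> locked(tweety)]; (10) [valid(b) AND stale(tweety) -> flies(tweety)]. Adds visible(b), locked(tweety), flies(tweety).
Round 4: (1) [locked(tweety) AND visible(b) -> hot(tweety)]. Adds hot(tweety).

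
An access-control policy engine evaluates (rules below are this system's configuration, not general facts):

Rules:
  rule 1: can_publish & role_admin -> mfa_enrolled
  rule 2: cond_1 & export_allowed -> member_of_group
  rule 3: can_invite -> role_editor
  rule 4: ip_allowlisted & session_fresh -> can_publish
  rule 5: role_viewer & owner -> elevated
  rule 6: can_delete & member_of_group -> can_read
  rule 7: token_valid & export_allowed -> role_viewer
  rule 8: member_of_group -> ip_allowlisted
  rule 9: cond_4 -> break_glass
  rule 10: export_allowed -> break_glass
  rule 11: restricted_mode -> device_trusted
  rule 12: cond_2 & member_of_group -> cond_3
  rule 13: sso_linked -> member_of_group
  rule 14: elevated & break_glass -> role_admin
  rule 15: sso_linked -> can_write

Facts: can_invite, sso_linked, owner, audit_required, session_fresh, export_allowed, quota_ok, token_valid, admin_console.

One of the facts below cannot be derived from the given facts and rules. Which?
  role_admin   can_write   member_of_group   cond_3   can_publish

cond_3

Round 1 — rule 3, rule 7, rule 10, rule 13, rule 15, derive role_editor, role_viewer, break_glass, member_of_group, can_write.
Round 2 — rule 5, rule 8, derive elevated, ip_allowlisted.
Round 3 — rule 4, rule 14, derive can_publish, role_admin.
Round 4 — rule 1, derive mfa_enrolled.
Derived: member_of_group (round 1), can_write (round 1), role_admin (round 3), can_publish (round 3). cond_3 never appears in any round.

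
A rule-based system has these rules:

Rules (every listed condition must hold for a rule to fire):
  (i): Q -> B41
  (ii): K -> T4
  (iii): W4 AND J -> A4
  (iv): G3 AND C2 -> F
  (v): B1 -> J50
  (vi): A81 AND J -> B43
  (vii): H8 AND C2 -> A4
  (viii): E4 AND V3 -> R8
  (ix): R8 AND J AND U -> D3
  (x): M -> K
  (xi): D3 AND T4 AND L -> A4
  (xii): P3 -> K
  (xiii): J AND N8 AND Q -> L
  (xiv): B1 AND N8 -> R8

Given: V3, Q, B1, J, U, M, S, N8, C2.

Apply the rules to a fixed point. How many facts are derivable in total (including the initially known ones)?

17

[1] (i) [Q -> B41]; (v) [B1 -> J50]; (x) [M -> K]; (xiii) [J AND N8 AND Q -> L]; (xiv) [B1 AND N8 -> R8]. ⇒ new: B41, J50, K, L, R8.
[2] (ii) [K -> T4]; (ix) [R8 AND J AND U -> D3]. ⇒ new: T4, D3.
[3] (xi) [D3 AND T4 AND L -> A4]. ⇒ new: A4.
Closure: {A4, B1, B41, C2, D3, J, J50, K, L, M, N8, Q, R8, S, T4, U, V3} — 17 facts.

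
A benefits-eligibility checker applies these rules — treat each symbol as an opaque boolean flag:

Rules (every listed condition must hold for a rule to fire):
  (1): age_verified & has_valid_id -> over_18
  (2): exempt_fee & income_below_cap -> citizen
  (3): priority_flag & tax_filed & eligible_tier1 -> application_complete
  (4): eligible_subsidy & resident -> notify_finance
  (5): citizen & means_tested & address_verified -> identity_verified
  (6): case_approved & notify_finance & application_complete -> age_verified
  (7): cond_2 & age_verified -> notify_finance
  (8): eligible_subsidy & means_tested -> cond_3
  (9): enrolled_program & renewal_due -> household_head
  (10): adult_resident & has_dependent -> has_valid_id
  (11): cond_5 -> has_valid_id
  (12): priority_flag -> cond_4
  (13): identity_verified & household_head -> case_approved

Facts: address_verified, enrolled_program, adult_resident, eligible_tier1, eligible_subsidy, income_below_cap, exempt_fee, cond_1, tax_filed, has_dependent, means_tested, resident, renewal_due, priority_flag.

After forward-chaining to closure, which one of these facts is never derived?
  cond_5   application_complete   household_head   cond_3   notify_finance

cond_5

Round 1 — (2), (3), (4), (8), (9), (10), (12), derive citizen, application_complete, notify_finance, cond_3, household_head, has_valid_id, cond_4.
Round 2 — (5), derive identity_verified.
Round 3 — (13), derive case_approved.
Round 4 — (6), derive age_verified.
Round 5 — (1), derive over_18.
Derived: application_complete (round 1), cond_3 (round 1), notify_finance (round 1), household_head (round 1). cond_5 never appears in any round.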